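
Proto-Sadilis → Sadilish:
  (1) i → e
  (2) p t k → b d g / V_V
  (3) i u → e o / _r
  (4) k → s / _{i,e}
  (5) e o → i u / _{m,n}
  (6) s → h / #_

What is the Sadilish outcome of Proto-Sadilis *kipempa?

Sadilish: start from *kipempa.
  rule 1 (vowel merger): kipempa → kepempa
  rule 2 (intervocalic voicing): kepempa → kebempa
  rule 3: no change — kebempa
  rule 4 (palatalisation): kebempa → sebempa
  rule 5 (pre-nasal raising): sebempa → sebimpa
  rule 6 (debuccalisation): sebimpa → hebimpa
  ⇒ Sadilish hebimpa

hebimpa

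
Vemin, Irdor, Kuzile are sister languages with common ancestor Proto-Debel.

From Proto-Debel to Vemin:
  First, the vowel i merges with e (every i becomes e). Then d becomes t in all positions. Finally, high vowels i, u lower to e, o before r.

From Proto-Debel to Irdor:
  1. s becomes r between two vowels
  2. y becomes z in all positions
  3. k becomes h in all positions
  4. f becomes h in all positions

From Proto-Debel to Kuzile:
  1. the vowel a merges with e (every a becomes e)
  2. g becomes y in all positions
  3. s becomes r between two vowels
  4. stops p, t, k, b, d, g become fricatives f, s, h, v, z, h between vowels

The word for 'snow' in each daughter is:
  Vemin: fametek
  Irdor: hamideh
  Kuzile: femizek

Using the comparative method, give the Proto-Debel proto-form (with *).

*famidek

Position 7: Vemin has k, Irdor has h, Kuzile has k. Vemin preserves k here (none of its changes turn any other segment into k), so the proto-segment is *k.
Position 5: Vemin has t, Irdor has d, Kuzile has z. Irdor preserves d here (none of its changes turn any other segment into d), so the proto-segment is *d.
This points to *famidek. Verify forward in each daughter:
Vemin: *famidek > famedek > fametek  (by vowel merger, unconditioned shift)
Irdor: *famidek
  famidek (rule 1 does not apply)
  famidek (rule 2 does not apply)
  famidek → famideh   [unconditioned shift]
  famideh → hamideh   [unconditioned shift]
  giving Irdor hamideh.
Kuzile: start from *famidek.
  rule 1 (vowel merger): famidek → femidek
  rule 2: no change — femidek
  rule 3: no change — femidek
  rule 4 (intervocalic lenition): femidek → femizek
  ⇒ Kuzile femizek
Only *famidek yields all of Vemin fametek, Irdor hamideh, Kuzile femizek.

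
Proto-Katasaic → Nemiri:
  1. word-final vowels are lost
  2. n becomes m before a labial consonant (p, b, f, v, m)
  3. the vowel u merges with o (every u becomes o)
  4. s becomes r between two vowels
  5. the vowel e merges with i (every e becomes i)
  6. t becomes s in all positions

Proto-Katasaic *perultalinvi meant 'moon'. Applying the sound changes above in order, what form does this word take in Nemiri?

Nemiri: start from *perultalinvi.
  rule 1 (apocope): perultalinvi → perultalinv
  rule 2 (nasal place assimilation): perultalinv → perultalimv
  rule 3 (vowel merger): perultalimv → peroltalimv
  rule 4: no change — peroltalimv
  rule 5 (vowel merger): peroltalimv → piroltalimv
  rule 6 (unconditioned shift): piroltalimv → pirolsalimv
  ⇒ Nemiri pirolsalimv

pirolsalimv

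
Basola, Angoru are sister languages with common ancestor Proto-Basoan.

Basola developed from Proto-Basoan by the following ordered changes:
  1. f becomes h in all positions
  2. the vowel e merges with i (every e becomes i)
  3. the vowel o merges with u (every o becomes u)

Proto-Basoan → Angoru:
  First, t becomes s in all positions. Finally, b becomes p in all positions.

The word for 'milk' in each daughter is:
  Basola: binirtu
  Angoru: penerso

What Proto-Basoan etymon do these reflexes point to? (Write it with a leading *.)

Position 1: Basola has b, Angoru has p. Basola preserves b here (none of its changes turn any other segment into b), so the proto-segment is *b.
Position 6: Basola has t, Angoru has s. Basola preserves t here (none of its changes turn any other segment into t), so the proto-segment is *t.
Continuing position by position gives *benerto; check it forward:
Basola: *benerto > binirto > binirtu  (by vowel merger, vowel merger)
Angoru: *benerto
  benerto → benerso   [unconditioned shift]
  benerso → penerso   [unconditioned shift]
  giving Angoru penerso.
*benerto is the unique common source.

*benerto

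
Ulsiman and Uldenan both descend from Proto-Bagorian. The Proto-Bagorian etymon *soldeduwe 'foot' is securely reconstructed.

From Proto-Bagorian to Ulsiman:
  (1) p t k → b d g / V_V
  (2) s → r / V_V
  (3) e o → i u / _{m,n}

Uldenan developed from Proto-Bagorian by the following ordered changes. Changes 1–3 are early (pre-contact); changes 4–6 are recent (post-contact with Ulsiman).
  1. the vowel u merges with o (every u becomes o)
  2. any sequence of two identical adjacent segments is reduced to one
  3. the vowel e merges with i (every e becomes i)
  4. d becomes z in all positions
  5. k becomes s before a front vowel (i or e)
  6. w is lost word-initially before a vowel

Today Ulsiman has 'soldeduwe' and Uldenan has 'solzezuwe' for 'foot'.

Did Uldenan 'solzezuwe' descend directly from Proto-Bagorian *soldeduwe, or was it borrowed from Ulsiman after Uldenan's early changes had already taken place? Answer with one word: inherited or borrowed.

borrowed

If inherited, *soldeduwe would pass through all of Uldenan's changes:
Uldenan: start from *soldeduwe.
  rule 1 (vowel merger): soldeduwe → soldedowe
  rule 2: no change — soldedowe
  rule 3 (vowel merger): soldedowe → soldidowi
  rule 4 (unconditioned shift): soldidowi → solzizowi
  rule 5: no change — solzizowi
  rule 6: no change — solzizowi
  ⇒ Uldenan solzizowi
If borrowed from Ulsiman 'soldeduwe' after the early changes, it would undergo only the recent ones:
  rule 4 (unconditioned shift): soldeduwe → solzezuwe
  rule 5 (palatalisation): no change (solzezuwe)
  rule 6 (glide loss): no change (solzezuwe)
  ⇒ as a loan: solzezuwe
Uldenan 'solzezuwe' matches the loan outcome 'solzezuwe', not the inherited 'solzizowi' — it skipped the early Uldenan changes, so it was borrowed from Ulsiman.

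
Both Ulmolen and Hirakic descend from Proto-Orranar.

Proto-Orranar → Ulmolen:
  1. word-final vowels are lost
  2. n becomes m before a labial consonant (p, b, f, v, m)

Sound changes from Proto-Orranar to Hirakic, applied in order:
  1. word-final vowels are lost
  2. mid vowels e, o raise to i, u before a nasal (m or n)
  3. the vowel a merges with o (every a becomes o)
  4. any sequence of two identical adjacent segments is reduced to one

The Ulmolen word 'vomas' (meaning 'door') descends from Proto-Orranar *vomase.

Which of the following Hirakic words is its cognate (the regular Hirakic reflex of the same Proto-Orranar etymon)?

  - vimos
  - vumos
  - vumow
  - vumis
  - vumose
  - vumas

vumos

Hirakic: *vomase > vomas > vumas > vumos  (by apocope, pre-nasal raising, vowel merger)
Among the options, 'vumos' alone shows every Hirakic change applied in order.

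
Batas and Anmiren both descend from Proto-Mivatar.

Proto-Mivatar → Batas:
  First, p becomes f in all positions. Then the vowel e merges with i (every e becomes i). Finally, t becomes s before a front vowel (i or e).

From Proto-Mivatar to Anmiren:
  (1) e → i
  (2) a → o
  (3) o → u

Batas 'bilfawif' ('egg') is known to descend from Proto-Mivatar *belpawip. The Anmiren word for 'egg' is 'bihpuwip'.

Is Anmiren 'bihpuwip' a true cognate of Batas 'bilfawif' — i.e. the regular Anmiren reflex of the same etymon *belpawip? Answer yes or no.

no

Derive the expected Anmiren reflex of *belpawip:
Anmiren: *belpawip > bilpawip > bilpowip > bilpuwip  (by vowel merger, vowel merger, vowel merger)
The regular Anmiren reflex would be 'bilpuwip', but the attested form is 'bihpuwip'. The correspondence is irregular, so they are not cognates (the Anmiren form has a different source).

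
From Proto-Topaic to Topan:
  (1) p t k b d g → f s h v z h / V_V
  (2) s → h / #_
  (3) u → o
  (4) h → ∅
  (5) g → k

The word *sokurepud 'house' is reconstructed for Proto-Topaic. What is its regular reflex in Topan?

oorefod

Topan: *sokurepud
  sokurepud → sohurefud   [intervocalic lenition]
  sohurefud → hohurefud   [debuccalisation]
  hohurefud → hohorefod   [vowel merger]
  hohorefod → oorefod   [h-loss]
  oorefod (rule 5 does not apply)
  giving Topan oorefod.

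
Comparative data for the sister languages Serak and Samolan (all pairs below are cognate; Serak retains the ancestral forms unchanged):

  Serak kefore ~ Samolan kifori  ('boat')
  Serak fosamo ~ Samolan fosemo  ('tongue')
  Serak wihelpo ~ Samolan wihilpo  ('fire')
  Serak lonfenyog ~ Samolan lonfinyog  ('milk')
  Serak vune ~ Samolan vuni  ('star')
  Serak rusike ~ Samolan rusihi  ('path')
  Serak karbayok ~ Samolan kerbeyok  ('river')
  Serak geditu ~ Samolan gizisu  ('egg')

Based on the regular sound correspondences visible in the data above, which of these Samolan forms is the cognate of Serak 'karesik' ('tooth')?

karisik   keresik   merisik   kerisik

karbayok ~ kerbeyok — Serak a corresponds to Samolan e after a consonant, before r.
wihelpo ~ wihilpo, geditu ~ gizisu — Serak e corresponds to Samolan i after a consonant, before a consonant other than r, m, n, p, b, f, v.
Applying these to Serak 'karesik':
  karesik → keresik   (a→e after a consonant, before r)
  keresik → kerisik   (e→i after a consonant, before a consonant other than r, m, n, p, b, f, v)
So the Samolan cognate is 'kerisik'.

kerisik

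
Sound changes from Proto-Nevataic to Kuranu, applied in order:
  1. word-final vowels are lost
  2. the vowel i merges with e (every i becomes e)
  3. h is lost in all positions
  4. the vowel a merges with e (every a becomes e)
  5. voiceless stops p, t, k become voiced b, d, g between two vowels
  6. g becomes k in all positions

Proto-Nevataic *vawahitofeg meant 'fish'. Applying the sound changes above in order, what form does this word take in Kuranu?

veweedofek

Kuranu: *vawahitofeg
  vawahitofeg (rule 1 does not apply)
  vawahitofeg → vawahetofeg   [vowel merger]
  vawahetofeg → vawaetofeg   [h-loss]
  vawaetofeg → veweetofeg   [vowel merger]
  veweetofeg → veweedofeg   [intervocalic voicing]
  veweedofeg → veweedofek   [unconditioned shift]
  giving Kuranu veweedofek.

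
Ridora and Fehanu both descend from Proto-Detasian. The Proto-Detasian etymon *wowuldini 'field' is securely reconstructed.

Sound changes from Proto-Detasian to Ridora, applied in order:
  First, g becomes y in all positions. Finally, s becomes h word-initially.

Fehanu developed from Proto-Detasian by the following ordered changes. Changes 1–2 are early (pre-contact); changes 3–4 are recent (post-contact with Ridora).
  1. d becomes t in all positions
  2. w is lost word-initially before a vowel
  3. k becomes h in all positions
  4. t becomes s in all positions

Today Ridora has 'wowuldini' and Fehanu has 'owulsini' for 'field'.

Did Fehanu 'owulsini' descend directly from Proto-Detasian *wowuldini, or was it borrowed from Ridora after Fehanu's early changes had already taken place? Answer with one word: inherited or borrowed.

If inherited, *wowuldini would pass through all of Fehanu's changes:
Fehanu: *wowuldini
  wowuldini → wowultini   [unconditioned shift]
  wowultini → owultini   [glide loss]
  owultini (rule 3 does not apply)
  owultini → owulsini   [unconditioned shift]
  giving Fehanu owulsini.
If borrowed from Ridora 'wowuldini' after the early changes, it would undergo only the recent ones:
  rule 3 (unconditioned shift): no change (wowuldini)
  rule 4 (unconditioned shift): no change (wowuldini)
  ⇒ as a loan: wowuldini
Fehanu 'owulsini' matches the inherited outcome exactly, so it is an inherited cognate, not a loan.

inherited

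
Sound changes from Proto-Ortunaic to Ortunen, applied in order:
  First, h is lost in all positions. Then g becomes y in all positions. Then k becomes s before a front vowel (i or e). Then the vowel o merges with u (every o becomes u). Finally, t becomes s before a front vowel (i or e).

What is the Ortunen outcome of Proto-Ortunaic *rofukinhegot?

rufusineyut

Ortunen: *rofukinhegot > rofukinegot > rofukineyot > rofusineyot > rufusineyut  (by h-loss, unconditioned shift, palatalisation, vowel merger)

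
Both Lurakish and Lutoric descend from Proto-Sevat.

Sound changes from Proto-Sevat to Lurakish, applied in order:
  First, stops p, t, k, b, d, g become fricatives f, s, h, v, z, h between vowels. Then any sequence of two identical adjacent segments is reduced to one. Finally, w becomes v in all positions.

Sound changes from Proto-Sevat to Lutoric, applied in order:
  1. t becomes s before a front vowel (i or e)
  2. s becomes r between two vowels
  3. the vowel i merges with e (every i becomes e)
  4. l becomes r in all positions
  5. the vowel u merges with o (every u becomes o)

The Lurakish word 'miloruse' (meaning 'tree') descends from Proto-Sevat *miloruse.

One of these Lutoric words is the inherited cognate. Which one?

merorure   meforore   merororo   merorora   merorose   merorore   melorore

Lutoric: *miloruse
  miloruse (rule 1 does not apply)
  miloruse → milorure   [rhotacism]
  milorure → melorure   [vowel merger]
  melorure → merorure   [unconditioned shift]
  merorure → merorore   [vowel merger]
  giving Lutoric merorore.
Only 'merorore' matches the regular Lutoric development of *miloruse.

merorore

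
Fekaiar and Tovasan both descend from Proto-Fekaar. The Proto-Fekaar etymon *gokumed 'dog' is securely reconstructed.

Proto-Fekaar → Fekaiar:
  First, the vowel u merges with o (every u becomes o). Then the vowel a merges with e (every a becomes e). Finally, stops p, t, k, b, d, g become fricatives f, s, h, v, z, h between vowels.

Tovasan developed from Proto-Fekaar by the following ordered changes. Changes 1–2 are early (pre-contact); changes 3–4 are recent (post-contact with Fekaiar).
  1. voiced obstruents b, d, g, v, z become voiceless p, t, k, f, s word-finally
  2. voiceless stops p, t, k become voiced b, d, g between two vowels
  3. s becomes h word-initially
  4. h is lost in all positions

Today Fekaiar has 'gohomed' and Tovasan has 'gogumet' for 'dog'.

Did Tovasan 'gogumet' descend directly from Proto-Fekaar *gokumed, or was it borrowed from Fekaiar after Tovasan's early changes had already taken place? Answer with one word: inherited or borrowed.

If inherited, *gokumed would pass through all of Tovasan's changes:
Tovasan: start from *gokumed.
  rule 1 (final devoicing): gokumed → gokumet
  rule 2 (intervocalic voicing): gokumet → gogumet
  rule 3: no change — gogumet
  rule 4: no change — gogumet
  ⇒ Tovasan gogumet
If borrowed from Fekaiar 'gohomed' after the early changes, it would undergo only the recent ones:
  rule 3 (debuccalisation): no change (gohomed)
  rule 4 (h-loss): gohomed → goomed
  ⇒ as a loan: goomed
Tovasan 'gogumet' matches the inherited outcome exactly, so it is an inherited cognate, not a loan.

inherited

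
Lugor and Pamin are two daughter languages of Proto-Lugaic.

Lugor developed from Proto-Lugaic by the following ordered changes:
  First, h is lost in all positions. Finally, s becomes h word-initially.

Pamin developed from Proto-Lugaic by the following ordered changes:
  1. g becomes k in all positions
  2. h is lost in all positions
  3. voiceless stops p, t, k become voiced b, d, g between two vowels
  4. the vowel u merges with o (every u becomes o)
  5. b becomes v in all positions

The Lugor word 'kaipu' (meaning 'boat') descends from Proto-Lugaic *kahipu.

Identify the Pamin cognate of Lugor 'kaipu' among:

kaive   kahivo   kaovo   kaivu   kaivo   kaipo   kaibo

Pamin: *kahipu > kaipu > kaibu > kaibo > kaivo  (by h-loss, intervocalic voicing, vowel merger, unconditioned shift)
The other candidates each miss or misapply at least one Pamin change.

kaivo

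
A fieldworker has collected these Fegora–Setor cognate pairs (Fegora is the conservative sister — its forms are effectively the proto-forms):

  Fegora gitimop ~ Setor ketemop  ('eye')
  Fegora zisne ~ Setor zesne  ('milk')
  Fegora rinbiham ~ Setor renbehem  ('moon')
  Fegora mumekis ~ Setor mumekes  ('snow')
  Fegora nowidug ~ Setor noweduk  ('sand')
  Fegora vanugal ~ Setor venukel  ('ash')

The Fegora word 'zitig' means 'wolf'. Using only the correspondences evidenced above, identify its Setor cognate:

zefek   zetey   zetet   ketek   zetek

zetek

gitimop ~ ketemop, zisne ~ zesne — Fegora i corresponds to Setor e after a consonant, before a consonant other than r, m, n, p, b, f, v.
nowidug ~ noweduk — Fegora g corresponds to Setor k word-finally.
Applying these to Fegora 'zitig':
  zitig → zetig   (i→e after a consonant, before a consonant other than r, m, n, p, b, f, v)
  zetig → zeteg   (i→e after a consonant, before a consonant other than r, m, n, p, b, f, v)
  zeteg → zetek   (g→k word-finally)
So the Setor cognate is 'zetek'.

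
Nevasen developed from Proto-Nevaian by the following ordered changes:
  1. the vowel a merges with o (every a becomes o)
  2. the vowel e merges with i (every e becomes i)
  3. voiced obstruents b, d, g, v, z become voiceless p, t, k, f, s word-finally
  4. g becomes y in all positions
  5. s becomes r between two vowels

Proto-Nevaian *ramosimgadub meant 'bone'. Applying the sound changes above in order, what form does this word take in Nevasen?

romorimyodup

Nevasen: start from *ramosimgadub.
  rule 1 (vowel merger): ramosimgadub → romosimgodub
  rule 2: no change — romosimgodub
  rule 3 (final devoicing): romosimgodub → romosimgodup
  rule 4 (unconditioned shift): romosimgodup → romosimyodup
  rule 5 (rhotacism): romosimyodup → romorimyodup
  ⇒ Nevasen romorimyodup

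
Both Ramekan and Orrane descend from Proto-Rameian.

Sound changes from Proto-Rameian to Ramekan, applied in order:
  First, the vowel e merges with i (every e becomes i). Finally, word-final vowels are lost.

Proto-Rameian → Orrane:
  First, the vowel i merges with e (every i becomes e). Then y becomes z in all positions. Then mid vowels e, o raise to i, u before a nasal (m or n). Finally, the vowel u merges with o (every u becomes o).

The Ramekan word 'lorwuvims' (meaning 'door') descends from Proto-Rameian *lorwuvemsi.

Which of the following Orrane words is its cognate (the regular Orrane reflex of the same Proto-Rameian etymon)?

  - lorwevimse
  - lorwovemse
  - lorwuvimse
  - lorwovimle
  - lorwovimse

lorwovimse

Orrane: start from *lorwuvemsi.
  rule 1 (vowel merger): lorwuvemsi → lorwuvemse
  rule 2: no change — lorwuvemse
  rule 3 (pre-nasal raising): lorwuvemse → lorwuvimse
  rule 4 (vowel merger): lorwuvimse → lorwovimse
  ⇒ Orrane lorwovimse
Among the options, 'lorwovimse' alone shows every Orrane change applied in order.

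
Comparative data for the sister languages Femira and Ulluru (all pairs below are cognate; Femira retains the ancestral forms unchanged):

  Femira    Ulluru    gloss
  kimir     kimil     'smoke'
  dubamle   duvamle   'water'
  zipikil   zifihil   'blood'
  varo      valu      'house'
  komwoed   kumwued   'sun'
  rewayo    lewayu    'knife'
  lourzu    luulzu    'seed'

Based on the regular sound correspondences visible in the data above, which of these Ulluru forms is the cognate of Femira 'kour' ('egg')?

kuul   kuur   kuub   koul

lourzu ~ luulzu — Femira o corresponds to Ulluru u after a consonant, before a back vowel.
kimir ~ kimil — Femira r corresponds to Ulluru l word-finally.
Applying these to Femira 'kour':
  kour → kuur   (o→u after a consonant, before a back vowel)
  kuur → kuul   (r→l word-finally)
So the Ulluru cognate is 'kuul'.

kuul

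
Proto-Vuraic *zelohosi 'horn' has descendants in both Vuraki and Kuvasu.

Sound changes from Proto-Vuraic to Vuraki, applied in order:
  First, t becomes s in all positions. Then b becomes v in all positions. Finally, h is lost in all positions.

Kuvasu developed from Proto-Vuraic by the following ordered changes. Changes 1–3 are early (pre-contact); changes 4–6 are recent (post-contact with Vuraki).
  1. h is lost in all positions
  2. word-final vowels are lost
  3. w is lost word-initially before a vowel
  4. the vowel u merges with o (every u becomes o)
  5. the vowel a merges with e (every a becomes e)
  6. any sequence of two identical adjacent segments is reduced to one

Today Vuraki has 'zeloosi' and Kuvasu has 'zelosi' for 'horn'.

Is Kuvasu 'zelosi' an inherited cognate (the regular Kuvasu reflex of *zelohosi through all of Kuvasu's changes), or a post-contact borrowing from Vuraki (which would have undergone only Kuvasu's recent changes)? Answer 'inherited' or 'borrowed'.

borrowed

If inherited, *zelohosi would pass through all of Kuvasu's changes:
Kuvasu: start from *zelohosi.
  rule 1 (h-loss): zelohosi → zeloosi
  rule 2 (apocope): zeloosi → zeloos
  rule 3: no change — zeloos
  rule 4: no change — zeloos
  rule 5: no change — zeloos
  rule 6 (degemination): zeloos → zelos
  ⇒ Kuvasu zelos
If borrowed from Vuraki 'zeloosi' after the early changes, it would undergo only the recent ones:
  rule 4 (vowel merger): no change (zeloosi)
  rule 5 (vowel merger): no change (zeloosi)
  rule 6 (degemination): zeloosi → zelosi
  ⇒ as a loan: zelosi
Kuvasu 'zelosi' matches the loan outcome 'zelosi', not the inherited 'zelos' — it skipped the early Kuvasu changes, so it was borrowed from Vuraki.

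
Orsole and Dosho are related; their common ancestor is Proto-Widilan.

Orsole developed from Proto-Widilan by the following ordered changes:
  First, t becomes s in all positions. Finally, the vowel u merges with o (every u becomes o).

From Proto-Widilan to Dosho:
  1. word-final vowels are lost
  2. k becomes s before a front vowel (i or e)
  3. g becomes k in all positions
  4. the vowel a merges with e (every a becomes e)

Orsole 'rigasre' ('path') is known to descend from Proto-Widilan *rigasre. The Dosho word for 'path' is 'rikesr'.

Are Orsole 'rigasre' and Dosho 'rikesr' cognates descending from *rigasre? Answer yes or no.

Derive the expected Dosho reflex of *rigasre:
Dosho: *rigasre > rigasr > rikasr > rikesr  (by apocope, unconditioned shift, vowel merger)
Dosho 'rikesr' matches the regular reflex exactly, so the pair is cognate.

yes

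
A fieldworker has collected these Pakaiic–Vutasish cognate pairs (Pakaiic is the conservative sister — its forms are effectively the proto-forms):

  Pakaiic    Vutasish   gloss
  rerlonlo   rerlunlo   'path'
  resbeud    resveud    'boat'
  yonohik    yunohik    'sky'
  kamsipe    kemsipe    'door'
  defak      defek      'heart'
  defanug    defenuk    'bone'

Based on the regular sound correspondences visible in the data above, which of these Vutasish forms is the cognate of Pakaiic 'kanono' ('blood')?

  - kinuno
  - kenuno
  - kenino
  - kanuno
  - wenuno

kenuno

defanug ~ defenuk — Pakaiic a corresponds to Vutasish e after a consonant, before a nasal.
rerlonlo ~ rerlunlo, yonohik ~ yunohik — Pakaiic o corresponds to Vutasish u after a consonant, before a nasal.
Applying these to Pakaiic 'kanono':
  kanono → kenono   (a→e after a consonant, before a nasal)
  kenono → kenuno   (o→u after a consonant, before a nasal)
So the Vutasish cognate is 'kenuno'.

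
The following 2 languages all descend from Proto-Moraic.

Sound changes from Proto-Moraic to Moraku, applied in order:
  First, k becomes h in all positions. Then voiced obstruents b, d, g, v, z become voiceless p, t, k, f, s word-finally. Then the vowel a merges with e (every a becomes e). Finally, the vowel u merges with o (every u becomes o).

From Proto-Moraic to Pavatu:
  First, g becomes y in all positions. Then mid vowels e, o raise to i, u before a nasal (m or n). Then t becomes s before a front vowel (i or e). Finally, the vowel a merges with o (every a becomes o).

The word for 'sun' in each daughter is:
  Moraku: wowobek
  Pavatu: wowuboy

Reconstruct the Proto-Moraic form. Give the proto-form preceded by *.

Position 6: Moraku has e, Pavatu has o. Taking the neighbouring segments as reconstructed: Moraku e could go back to *a or *e; Pavatu o could go back to *a or *o — the one source consistent with every daughter is *a.
Position 4: Moraku has o, Pavatu has u. Taking the neighbouring segments as reconstructed: Moraku o could go back to *o or *u; Pavatu u can only go back to *u — the one source consistent with every daughter is *u.
Verify the candidate proto-form against each daughter:
Moraku: *wowubag > wowubak > wowubek > wowobek  (by final devoicing, vowel merger, vowel merger)
Pavatu: start from *wowubag.
  rule 1 (unconditioned shift): wowubag → wowubay
  rule 2: no change — wowubay
  rule 3: no change — wowubay
  rule 4 (vowel merger): wowubay → wowuboy
  ⇒ Pavatu wowuboy
No other proto-form is consistent with every reflex, so the reconstruction is *wowubag.

*wowubag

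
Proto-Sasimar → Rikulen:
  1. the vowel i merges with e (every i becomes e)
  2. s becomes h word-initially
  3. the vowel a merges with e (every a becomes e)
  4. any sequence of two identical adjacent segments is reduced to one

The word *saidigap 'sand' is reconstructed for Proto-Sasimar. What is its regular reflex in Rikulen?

hedegep

Rikulen: *saidigap
  saidigap → saedegap   [vowel merger]
  saedegap → haedegap   [debuccalisation]
  haedegap → heedegep   [vowel merger]
  heedegep → hedegep   [degemination]
  giving Rikulen hedegep.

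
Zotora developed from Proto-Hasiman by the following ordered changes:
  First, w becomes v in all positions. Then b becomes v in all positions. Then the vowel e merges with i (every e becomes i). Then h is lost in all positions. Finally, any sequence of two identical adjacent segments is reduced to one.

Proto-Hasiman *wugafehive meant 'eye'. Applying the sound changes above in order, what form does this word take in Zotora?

vugafivi

Zotora: *wugafehive
  wugafehive → vugafehive   [unconditioned shift]
  vugafehive (rule 2 does not apply)
  vugafehive → vugafihivi   [vowel merger]
  vugafihivi → vugafiivi   [h-loss]
  vugafiivi → vugafivi   [degemination]
  giving Zotora vugafivi.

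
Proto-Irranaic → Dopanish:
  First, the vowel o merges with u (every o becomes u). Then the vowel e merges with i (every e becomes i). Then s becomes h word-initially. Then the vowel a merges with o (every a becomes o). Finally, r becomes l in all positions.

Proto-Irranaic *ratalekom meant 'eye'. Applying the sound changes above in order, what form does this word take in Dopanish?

lotolikum

Dopanish: start from *ratalekom.
  rule 1 (vowel merger): ratalekom → ratalekum
  rule 2 (vowel merger): ratalekum → ratalikum
  rule 3: no change — ratalikum
  rule 4 (vowel merger): ratalikum → rotolikum
  rule 5 (unconditioned shift): rotolikum → lotolikum
  ⇒ Dopanish lotolikum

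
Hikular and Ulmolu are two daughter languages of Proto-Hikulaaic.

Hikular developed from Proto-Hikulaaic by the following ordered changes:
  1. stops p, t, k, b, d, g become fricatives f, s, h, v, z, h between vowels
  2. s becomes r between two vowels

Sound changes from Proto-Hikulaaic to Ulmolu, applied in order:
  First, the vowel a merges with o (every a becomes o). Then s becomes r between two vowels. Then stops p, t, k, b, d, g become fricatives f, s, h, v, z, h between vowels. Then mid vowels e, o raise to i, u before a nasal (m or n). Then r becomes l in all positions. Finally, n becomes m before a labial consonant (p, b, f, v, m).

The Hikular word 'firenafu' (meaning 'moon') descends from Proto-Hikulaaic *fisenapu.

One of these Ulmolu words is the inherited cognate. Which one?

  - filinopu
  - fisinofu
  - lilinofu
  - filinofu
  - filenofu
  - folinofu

filinofu

Ulmolu: *fisenapu > fisenopu > firenopu > firenofu > firinofu > filinofu  (by vowel merger, rhotacism, intervocalic lenition, pre-nasal raising, unconditioned shift)
Only 'filinofu' matches the regular Ulmolu development of *fisenapu.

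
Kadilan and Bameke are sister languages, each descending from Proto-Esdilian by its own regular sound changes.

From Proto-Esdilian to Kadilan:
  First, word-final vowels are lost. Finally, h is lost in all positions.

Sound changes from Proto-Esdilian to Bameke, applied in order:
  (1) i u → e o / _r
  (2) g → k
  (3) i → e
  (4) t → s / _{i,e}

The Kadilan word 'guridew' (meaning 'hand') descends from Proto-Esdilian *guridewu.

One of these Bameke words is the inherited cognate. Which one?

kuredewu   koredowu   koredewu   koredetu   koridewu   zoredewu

koredewu

Bameke: *guridewu
  guridewu → goridewu   [pre-rhotic lowering]
  goridewu → koridewu   [unconditioned shift]
  koridewu → koredewu   [vowel merger]
  koredewu (rule 4 does not apply)
  giving Bameke koredewu.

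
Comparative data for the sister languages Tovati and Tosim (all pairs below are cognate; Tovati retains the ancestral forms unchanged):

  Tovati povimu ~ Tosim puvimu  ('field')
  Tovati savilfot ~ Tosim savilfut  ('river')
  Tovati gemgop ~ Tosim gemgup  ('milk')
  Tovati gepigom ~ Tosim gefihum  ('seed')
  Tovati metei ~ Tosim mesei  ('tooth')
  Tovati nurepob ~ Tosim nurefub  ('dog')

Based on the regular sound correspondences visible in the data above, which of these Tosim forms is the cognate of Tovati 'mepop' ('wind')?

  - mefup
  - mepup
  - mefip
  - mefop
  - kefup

nurepob ~ nurefub — Tovati p corresponds to Tosim f between vowels (before a back vowel).
gemgop ~ gemgup — Tovati o corresponds to Tosim u after a consonant, before a labial obstruent.
Applying these to Tovati 'mepop':
  mepop → mefop   (p→f between vowels (before a back vowel))
  mefop → mefup   (o→u after a consonant, before a labial obstruent)
So the Tosim cognate is 'mefup'.

mefup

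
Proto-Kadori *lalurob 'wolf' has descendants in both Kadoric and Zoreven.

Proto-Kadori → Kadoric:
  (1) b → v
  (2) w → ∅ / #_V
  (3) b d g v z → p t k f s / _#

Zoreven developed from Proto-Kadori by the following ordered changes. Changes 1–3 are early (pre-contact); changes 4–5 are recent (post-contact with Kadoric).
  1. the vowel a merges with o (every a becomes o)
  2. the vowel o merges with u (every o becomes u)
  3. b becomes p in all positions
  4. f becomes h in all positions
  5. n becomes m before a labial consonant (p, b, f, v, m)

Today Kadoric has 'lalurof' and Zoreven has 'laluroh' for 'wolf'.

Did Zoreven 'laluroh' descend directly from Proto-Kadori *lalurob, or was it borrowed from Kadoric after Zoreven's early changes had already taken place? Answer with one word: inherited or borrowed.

borrowed

If inherited, *lalurob would pass through all of Zoreven's changes:
Zoreven: *lalurob
  lalurob → lolurob   [vowel merger]
  lolurob → lulurub   [vowel merger]
  lulurub → lulurup   [unconditioned shift]
  lulurup (rule 4 does not apply)
  lulurup (rule 5 does not apply)
  giving Zoreven lulurup.
If borrowed from Kadoric 'lalurof' after the early changes, it would undergo only the recent ones:
  rule 4 (unconditioned shift): lalurof → laluroh
  rule 5 (nasal place assimilation): no change (laluroh)
  ⇒ as a loan: laluroh
Zoreven 'laluroh' matches the loan outcome 'laluroh', not the inherited 'lulurup' — it skipped the early Zoreven changes, so it was borrowed from Kadoric.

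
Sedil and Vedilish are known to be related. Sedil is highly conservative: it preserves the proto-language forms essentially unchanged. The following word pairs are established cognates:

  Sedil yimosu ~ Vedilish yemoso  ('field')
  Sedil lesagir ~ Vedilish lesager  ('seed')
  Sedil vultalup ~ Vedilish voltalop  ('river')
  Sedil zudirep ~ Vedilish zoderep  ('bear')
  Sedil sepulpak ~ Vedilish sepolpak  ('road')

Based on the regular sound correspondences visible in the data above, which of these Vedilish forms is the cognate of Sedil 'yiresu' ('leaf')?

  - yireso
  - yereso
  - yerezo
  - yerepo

lesagir ~ lesager, zudirep ~ zoderep — Sedil i corresponds to Vedilish e after a consonant, before r.
yimosu ~ yemoso — Sedil u corresponds to Vedilish o word-finally.
Applying these to Sedil 'yiresu':
  yiresu → yeresu   (i→e after a consonant, before r)
  yeresu → yereso   (u→o word-finally)
So the Vedilish cognate is 'yereso'.

yereso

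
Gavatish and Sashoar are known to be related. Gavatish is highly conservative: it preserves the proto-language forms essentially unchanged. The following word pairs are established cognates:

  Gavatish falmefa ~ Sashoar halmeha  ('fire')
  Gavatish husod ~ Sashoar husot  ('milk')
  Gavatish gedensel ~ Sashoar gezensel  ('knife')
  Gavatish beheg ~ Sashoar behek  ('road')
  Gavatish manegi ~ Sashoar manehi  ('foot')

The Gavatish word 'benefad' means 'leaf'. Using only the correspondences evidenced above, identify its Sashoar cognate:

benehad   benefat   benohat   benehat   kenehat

benehat

falmefa ~ halmeha — Gavatish f corresponds to Sashoar h between vowels (before a back vowel).
husod ~ husot — Gavatish d corresponds to Sashoar t word-finally.
Applying these to Gavatish 'benefad':
  benefad → benehad   (f→h between vowels (before a back vowel))
  benehad → benehat   (d→t word-finally)
So the Sashoar cognate is 'benehat'.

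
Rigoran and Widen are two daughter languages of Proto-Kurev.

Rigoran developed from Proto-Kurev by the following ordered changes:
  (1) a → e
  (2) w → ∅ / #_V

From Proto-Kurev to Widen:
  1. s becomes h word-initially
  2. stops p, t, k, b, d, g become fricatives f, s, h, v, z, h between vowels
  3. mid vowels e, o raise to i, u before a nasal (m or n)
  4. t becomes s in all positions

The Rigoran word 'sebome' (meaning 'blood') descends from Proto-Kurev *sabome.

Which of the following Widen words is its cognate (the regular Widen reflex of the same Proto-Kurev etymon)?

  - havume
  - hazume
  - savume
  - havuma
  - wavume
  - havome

havume

Widen: *sabome
  sabome → habome   [debuccalisation]
  habome → havome   [intervocalic lenition]
  havome → havume   [pre-nasal raising]
  havume (rule 4 does not apply)
  giving Widen havume.
The other candidates each miss or misapply at least one Widen change.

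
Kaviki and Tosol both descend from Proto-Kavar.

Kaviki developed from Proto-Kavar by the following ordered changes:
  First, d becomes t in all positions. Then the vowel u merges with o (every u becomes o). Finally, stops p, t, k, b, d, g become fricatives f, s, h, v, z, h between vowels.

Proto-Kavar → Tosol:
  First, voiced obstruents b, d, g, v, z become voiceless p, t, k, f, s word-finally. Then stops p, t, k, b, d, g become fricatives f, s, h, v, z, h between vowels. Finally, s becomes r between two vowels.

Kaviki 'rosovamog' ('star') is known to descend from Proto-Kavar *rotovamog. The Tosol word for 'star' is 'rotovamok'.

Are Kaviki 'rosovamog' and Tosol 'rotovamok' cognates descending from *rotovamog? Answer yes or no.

no

Derive the expected Tosol reflex of *rotovamog:
Tosol: start from *rotovamog.
  rule 1 (final devoicing): rotovamog → rotovamok
  rule 2 (intervocalic lenition): rotovamok → rosovamok
  rule 3 (rhotacism): rosovamok → rorovamok
  ⇒ Tosol rorovamok
The regular Tosol reflex would be 'rorovamok', but the attested form is 'rotovamok'. The correspondence is irregular, so they are not cognates (the Tosol form has a different source).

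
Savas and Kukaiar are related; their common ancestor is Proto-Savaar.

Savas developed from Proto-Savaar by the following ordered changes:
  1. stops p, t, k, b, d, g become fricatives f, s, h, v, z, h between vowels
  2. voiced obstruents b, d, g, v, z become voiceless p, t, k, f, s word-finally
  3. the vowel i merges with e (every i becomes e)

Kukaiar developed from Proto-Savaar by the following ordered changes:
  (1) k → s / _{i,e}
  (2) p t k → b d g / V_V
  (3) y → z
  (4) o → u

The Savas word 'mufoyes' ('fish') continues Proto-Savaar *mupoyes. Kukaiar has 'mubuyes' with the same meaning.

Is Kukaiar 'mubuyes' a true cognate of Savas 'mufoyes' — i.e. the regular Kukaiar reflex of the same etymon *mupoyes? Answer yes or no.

no

Derive the expected Kukaiar reflex of *mupoyes:
Kukaiar: *mupoyes
  mupoyes (rule 1 does not apply)
  mupoyes → muboyes   [intervocalic voicing]
  muboyes → mubozes   [unconditioned shift]
  mubozes → mubuzes   [vowel merger]
  giving Kukaiar mubuzes.
The regular Kukaiar reflex would be 'mubuzes', but the attested form is 'mubuyes'. The correspondence is irregular, so they are not cognates (the Kukaiar form has a different source).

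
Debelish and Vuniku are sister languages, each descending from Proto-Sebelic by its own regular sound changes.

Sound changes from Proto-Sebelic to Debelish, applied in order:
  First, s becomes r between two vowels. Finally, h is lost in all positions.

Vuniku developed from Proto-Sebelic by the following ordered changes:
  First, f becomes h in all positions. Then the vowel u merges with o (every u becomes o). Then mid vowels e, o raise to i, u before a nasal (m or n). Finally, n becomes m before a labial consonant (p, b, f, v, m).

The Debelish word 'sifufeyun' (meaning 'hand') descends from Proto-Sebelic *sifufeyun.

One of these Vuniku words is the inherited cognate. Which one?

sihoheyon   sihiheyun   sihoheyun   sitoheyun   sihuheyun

sihoheyun

Vuniku: start from *sifufeyun.
  rule 1 (unconditioned shift): sifufeyun → sihuheyun
  rule 2 (vowel merger): sihuheyun → sihoheyon
  rule 3 (pre-nasal raising): sihoheyon → sihoheyun
  rule 4: no change — sihoheyun
  ⇒ Vuniku sihoheyun
Among the options, 'sihoheyun' alone shows every Vuniku change applied in order.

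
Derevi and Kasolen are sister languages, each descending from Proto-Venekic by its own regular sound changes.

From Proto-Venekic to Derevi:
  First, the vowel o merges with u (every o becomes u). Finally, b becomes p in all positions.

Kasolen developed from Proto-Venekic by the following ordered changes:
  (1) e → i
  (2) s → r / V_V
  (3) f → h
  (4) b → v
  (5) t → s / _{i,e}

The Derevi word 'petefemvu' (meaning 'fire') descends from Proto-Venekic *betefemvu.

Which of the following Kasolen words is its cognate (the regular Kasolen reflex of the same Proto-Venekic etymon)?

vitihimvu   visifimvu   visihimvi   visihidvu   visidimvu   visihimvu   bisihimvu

Kasolen: *betefemvu
  betefemvu → bitifimvu   [vowel merger]
  bitifimvu (rule 2 does not apply)
  bitifimvu → bitihimvu   [unconditioned shift]
  bitihimvu → vitihimvu   [unconditioned shift]
  vitihimvu → visihimvu   [palatalisation]
  giving Kasolen visihimvu.
Among the options, 'visihimvu' alone shows every Kasolen change applied in order.

visihimvu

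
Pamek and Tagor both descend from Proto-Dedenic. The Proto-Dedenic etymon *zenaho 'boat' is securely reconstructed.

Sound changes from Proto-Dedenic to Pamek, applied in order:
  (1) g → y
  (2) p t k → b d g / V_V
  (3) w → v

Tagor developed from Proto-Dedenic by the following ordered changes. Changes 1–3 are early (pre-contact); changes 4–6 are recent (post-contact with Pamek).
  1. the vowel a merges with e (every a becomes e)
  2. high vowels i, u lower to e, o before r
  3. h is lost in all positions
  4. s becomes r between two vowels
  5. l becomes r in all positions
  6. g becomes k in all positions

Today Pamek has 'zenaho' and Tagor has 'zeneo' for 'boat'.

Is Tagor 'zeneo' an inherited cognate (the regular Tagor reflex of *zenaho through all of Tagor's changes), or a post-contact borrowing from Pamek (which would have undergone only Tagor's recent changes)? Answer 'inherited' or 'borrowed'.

inherited

If inherited, *zenaho would pass through all of Tagor's changes:
Tagor: start from *zenaho.
  rule 1 (vowel merger): zenaho → zeneho
  rule 2: no change — zeneho
  rule 3 (h-loss): zeneho → zeneo
  rule 4: no change — zeneo
  rule 5: no change — zeneo
  rule 6: no change — zeneo
  ⇒ Tagor zeneo
If borrowed from Pamek 'zenaho' after the early changes, it would undergo only the recent ones:
  rule 4 (rhotacism): no change (zenaho)
  rule 5 (unconditioned shift): no change (zenaho)
  rule 6 (unconditioned shift): no change (zenaho)
  ⇒ as a loan: zenaho
Tagor 'zeneo' matches the inherited outcome exactly, so it is an inherited cognate, not a loan.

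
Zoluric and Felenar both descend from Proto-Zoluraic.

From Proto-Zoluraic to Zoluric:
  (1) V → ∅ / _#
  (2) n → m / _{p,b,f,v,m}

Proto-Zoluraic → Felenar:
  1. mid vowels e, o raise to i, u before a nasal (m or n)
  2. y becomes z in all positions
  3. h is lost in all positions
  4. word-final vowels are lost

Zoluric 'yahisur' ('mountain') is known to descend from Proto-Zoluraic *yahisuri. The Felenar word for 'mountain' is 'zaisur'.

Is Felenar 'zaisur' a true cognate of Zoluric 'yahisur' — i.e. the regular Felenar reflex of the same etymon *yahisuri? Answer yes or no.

yes

Derive the expected Felenar reflex of *yahisuri:
Felenar: *yahisuri
  yahisuri (rule 1 does not apply)
  yahisuri → zahisuri   [unconditioned shift]
  zahisuri → zaisuri   [h-loss]
  zaisuri → zaisur   [apocope]
  giving Felenar zaisur.
Felenar 'zaisur' matches the regular reflex exactly, so the pair is cognate.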